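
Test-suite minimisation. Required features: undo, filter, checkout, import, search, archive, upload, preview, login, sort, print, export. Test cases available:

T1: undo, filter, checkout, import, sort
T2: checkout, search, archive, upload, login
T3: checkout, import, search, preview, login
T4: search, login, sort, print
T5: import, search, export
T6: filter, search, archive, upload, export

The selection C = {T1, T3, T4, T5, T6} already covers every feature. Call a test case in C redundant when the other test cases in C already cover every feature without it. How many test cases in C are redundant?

Drop T1: undo uncovered — not redundant.
Drop T3: preview uncovered — not redundant.
Drop T4: print uncovered — not redundant.
Drop T5: the rest still cover every feature — redundant.
Drop T6: archive, upload uncovered — not redundant.
1 redundant: T5.

1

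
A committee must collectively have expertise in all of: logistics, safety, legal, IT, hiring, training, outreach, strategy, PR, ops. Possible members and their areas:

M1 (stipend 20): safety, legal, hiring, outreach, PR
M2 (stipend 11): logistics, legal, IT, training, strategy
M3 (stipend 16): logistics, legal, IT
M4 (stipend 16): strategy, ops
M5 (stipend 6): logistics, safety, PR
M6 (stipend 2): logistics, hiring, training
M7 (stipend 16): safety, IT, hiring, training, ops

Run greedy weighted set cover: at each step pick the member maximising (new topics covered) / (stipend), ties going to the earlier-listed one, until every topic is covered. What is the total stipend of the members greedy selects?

55

Pick 1: M6 adds 3 new (logistics, hiring, training) at stipend 2 (ratio 3/2).
Pick 2: M5 adds 2 new (safety, PR) at stipend 6 (ratio 2/6).
Pick 3: M2 adds 3 new (legal, IT, strategy) at stipend 11 (ratio 3/11).
Pick 4: M4 adds 1 new (ops) at stipend 16 (ratio 1/16).
Pick 5: M1 adds 1 new (outreach) at stipend 20 (ratio 1/20).
Greedy total stipend: 2 + 6 + 11 + 16 + 20 = 55. (The true optimum is 47, so greedy overshoots here.)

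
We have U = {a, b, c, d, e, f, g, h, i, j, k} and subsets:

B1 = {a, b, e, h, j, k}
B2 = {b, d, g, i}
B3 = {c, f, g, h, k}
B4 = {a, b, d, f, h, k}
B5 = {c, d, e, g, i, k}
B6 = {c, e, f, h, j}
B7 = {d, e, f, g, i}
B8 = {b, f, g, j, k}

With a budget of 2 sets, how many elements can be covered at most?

Choosing B1, B5 covers {a, b, c, d, e, g, h, i, j, k} — 10 elements.
No choice of 2 sets does better; here f is left uncovered.

10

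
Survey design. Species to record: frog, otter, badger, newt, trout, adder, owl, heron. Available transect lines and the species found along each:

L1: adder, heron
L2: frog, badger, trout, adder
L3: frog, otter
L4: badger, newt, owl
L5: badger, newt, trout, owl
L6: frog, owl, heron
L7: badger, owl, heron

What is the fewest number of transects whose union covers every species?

L1, L3, L5 together cover {frog, otter, badger, newt, trout, adder, owl, heron} — every species.
No 2 of the 7 transects cover everything (all 21 pairs fall short), so 3 is minimum.
Greedy (largest uncovered first) would take L2, L4, L1, L3 — 4 transects — but 3 suffice.

3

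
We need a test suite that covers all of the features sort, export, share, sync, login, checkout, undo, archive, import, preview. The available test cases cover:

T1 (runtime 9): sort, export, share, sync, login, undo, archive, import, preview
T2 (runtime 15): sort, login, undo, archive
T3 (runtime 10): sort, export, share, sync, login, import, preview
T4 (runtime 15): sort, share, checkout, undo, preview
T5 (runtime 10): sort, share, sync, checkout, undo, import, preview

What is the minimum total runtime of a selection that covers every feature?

T1, T5 cover every feature at runtime 9 + 10 = 19.
Any cover uses at least 2 test cases; among all covering selections none totals below 19.

19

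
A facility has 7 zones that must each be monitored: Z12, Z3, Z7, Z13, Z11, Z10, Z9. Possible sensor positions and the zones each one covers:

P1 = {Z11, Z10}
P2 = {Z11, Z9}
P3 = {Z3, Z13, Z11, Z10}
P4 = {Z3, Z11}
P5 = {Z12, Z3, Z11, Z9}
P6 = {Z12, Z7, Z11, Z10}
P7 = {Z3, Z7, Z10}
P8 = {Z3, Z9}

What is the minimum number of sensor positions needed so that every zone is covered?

3

P2, P3, P6 together cover {Z12, Z3, Z7, Z13, Z11, Z10, Z9} — every zone.
No 2 of the 8 sensor positions cover everything (all 28 pairs fall short), so 3 is minimum.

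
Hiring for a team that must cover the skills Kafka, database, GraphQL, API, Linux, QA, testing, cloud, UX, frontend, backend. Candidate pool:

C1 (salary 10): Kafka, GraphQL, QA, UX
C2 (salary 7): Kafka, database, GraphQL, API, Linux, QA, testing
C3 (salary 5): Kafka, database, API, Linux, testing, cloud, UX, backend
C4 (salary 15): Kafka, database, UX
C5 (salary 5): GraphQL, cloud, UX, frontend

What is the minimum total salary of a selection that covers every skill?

17

C2, C3, C5 cover every skill at salary 7 + 5 + 5 = 17.
Any cover uses at least 3 candidates; among all covering selections none totals below 17.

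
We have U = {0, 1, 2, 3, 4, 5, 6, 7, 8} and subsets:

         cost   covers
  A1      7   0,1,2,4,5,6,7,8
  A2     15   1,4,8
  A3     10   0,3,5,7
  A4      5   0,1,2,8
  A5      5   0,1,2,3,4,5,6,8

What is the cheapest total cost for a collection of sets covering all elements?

12

A1, A5 cover every element at cost 7 + 5 = 12.
Any cover uses at least 2 sets; among all covering selections none totals below 12.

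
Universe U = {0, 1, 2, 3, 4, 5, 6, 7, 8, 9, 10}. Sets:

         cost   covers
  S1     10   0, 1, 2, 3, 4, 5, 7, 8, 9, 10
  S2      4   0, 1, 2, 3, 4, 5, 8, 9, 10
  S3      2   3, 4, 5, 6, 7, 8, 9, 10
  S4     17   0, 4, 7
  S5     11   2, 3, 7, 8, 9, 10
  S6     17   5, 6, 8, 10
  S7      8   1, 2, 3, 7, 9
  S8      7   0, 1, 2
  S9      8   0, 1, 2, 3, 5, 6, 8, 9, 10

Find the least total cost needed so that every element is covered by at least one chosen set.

S2, S3 cover every element at cost 4 + 2 = 6.
Any cover uses at least 2 sets; among all covering selections none totals below 6.

6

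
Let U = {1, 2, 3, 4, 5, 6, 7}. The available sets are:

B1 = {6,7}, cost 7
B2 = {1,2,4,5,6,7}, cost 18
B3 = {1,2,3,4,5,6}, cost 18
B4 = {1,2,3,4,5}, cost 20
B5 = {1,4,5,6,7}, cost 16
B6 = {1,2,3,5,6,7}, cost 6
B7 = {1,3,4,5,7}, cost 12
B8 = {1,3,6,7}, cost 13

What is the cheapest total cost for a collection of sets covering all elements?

18

B6, B7 cover every element at cost 6 + 12 = 18.
Any cover uses at least 2 sets; among all covering selections none totals below 18.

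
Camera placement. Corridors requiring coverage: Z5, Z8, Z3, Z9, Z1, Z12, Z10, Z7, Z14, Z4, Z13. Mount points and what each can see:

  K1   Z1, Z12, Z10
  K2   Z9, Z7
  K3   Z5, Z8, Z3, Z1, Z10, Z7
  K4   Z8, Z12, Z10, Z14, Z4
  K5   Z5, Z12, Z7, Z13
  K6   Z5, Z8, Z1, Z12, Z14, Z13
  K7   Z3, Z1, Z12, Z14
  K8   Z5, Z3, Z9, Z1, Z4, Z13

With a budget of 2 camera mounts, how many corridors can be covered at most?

10

Choosing K4, K8 covers {Z5, Z8, Z3, Z9, Z1, Z12, Z10, Z14, Z4, Z13} — 10 corridors.
No choice of 2 camera mounts does better; here Z7 is left uncovered.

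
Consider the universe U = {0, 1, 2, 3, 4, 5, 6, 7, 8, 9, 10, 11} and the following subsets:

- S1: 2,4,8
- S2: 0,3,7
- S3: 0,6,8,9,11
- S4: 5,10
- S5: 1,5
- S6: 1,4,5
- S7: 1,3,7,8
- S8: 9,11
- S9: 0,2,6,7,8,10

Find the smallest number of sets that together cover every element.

S1, S3, S4, S7 together cover {0, 1, 2, 3, 4, 5, 6, 7, 8, 9, 10, 11} — every element.
No 3 of the 9 sets cover everything (all 84 triples fall short), so 4 is minimum.

4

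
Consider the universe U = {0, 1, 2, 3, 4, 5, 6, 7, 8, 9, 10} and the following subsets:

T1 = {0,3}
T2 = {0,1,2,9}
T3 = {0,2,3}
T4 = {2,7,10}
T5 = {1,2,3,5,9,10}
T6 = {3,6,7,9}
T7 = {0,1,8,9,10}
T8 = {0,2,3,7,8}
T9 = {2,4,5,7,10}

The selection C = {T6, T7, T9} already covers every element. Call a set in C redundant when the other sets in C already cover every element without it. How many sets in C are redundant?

0

Drop T6: 3, 6 uncovered — not redundant.
Drop T7: 0, 1, 8 uncovered — not redundant.
Drop T9: 2, 4, 5 uncovered — not redundant.
None of the sets in C is redundant.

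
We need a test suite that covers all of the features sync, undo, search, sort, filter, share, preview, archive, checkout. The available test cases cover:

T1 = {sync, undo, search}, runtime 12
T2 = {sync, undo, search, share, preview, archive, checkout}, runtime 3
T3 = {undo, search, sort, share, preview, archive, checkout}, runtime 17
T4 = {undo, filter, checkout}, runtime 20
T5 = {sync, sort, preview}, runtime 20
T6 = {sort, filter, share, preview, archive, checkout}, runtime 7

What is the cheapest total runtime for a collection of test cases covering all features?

10

T2, T6 cover every feature at runtime 3 + 7 = 10.
Any cover uses at least 2 test cases; among all covering selections none totals below 10.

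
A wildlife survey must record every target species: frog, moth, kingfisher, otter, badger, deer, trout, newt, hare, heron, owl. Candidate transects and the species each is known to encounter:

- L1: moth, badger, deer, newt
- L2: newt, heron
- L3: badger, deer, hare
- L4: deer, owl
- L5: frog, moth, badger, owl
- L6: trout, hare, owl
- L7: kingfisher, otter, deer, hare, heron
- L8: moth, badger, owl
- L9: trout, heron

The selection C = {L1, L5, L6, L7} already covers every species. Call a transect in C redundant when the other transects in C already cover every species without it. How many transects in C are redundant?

0

Drop L1: newt uncovered — not redundant.
Drop L5: frog uncovered — not redundant.
Drop L6: trout uncovered — not redundant.
Drop L7: kingfisher, otter, heron uncovered — not redundant.
None of the transects in C is redundant.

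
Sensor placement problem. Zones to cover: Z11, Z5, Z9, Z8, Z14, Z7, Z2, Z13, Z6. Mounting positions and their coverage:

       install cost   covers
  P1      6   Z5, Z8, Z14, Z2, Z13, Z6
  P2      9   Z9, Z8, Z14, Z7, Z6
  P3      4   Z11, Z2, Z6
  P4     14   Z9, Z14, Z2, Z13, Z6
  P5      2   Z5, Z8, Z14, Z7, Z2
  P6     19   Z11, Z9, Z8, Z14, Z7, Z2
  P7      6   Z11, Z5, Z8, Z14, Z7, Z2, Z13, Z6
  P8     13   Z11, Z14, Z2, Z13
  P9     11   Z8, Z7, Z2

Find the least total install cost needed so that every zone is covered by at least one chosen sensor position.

15

P2, P7 cover every zone at install cost 9 + 6 = 15.
Any cover uses at least 2 sensor positions; among all covering selections none totals below 15.
Greedy by coverage-per-install cost would pick P5, P3, P1, P2 for 21 — worse than the optimum 15.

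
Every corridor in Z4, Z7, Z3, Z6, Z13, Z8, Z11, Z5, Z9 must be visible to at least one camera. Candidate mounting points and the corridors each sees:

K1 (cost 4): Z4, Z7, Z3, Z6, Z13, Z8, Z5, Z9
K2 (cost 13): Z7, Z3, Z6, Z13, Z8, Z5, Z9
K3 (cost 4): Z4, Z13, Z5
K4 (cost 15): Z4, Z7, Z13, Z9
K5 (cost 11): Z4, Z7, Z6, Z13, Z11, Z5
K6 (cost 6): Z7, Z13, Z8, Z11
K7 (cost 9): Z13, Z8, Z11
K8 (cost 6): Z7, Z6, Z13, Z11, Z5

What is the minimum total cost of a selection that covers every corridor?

K1, K6 cover every corridor at cost 4 + 6 = 10.
Any cover uses at least 2 camera mounts; among all covering selections none totals below 10.

10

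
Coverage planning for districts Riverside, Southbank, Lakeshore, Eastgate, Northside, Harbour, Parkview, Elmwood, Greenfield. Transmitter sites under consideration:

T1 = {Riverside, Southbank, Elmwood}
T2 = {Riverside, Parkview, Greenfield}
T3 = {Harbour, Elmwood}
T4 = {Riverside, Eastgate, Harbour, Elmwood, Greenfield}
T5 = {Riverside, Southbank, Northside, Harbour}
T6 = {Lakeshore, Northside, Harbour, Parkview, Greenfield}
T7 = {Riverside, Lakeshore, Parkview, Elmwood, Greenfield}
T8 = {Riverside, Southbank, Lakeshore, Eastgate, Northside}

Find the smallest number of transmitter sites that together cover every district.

T1, T4, T6 together cover {Riverside, Southbank, Lakeshore, Eastgate, Northside, Harbour, Parkview, Elmwood, Greenfield} — every district.
No 2 of the 8 transmitter sites cover everything (all 28 pairs fall short), so 3 is minimum.

3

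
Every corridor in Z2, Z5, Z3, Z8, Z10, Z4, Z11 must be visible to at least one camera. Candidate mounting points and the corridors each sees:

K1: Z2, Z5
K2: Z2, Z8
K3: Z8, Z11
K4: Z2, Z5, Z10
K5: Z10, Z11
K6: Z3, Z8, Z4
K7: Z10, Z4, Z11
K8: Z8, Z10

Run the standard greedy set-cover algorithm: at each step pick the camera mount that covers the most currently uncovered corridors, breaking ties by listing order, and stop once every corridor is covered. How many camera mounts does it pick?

3

Pick 1: K4 covers 3 new corridors (Z2, Z5, Z10).
Pick 2: K6 covers 3 new corridors (Z3, Z8, Z4).
Pick 3: K3 covers 1 new corridors (Z11).
Greedy uses 3 camera mounts.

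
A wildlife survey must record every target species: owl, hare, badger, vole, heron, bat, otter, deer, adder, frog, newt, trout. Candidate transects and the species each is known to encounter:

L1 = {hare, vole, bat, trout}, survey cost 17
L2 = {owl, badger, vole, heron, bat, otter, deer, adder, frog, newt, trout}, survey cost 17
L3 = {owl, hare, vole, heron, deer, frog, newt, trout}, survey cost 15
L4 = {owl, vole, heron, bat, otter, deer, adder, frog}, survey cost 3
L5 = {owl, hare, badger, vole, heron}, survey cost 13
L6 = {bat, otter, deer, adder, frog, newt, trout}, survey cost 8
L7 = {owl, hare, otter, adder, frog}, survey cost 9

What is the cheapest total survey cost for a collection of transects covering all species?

21

L5, L6 cover every species at survey cost 13 + 8 = 21.
Any cover uses at least 2 transects; among all covering selections none totals below 21.
Greedy by coverage-per-survey cost would pick L4, L6, L5 for 24 — worse than the optimum 21.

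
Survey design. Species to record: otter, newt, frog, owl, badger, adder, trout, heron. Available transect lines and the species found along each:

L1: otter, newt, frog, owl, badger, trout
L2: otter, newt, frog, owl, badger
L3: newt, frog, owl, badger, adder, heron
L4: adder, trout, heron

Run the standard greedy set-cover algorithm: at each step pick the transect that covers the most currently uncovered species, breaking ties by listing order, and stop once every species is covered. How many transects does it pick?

Pick 1: L1 covers 6 new species (otter, newt, frog, owl, badger, trout).
Pick 2: L3 covers 2 new species (adder, heron).
Greedy uses 2 transects.

2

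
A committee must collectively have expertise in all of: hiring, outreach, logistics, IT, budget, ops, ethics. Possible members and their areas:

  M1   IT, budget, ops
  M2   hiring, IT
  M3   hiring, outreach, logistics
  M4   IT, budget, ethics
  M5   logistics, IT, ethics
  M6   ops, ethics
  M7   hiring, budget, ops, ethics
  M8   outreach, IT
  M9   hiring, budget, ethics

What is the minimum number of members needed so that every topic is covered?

3

M1, M3, M4 together cover {hiring, outreach, logistics, IT, budget, ops, ethics} — every topic.
No 2 of the 9 members cover everything (all 36 pairs fall short), so 3 is minimum.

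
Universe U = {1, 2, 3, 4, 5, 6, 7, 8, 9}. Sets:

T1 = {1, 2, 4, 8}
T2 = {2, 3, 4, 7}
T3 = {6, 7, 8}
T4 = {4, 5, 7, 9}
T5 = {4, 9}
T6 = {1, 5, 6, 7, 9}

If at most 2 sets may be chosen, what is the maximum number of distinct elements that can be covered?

8

Choosing T1, T6 covers {1, 2, 4, 5, 6, 7, 8, 9} — 8 elements.
No choice of 2 sets does better; here 3 is left uncovered.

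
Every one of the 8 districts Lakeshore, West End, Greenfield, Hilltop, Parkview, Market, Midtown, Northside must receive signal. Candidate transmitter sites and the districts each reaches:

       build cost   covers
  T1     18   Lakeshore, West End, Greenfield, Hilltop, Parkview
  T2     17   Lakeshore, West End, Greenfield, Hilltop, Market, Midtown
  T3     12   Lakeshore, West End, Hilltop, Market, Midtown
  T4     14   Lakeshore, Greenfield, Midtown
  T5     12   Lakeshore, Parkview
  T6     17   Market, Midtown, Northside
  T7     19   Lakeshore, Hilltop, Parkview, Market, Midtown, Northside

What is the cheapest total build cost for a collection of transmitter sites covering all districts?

35

T1, T6 cover every district at build cost 18 + 17 = 35.
Any cover uses at least 2 transmitter sites; among all covering selections none totals below 35.
Greedy by coverage-per-build cost would pick T3, T1, T6 for 47 — worse than the optimum 35.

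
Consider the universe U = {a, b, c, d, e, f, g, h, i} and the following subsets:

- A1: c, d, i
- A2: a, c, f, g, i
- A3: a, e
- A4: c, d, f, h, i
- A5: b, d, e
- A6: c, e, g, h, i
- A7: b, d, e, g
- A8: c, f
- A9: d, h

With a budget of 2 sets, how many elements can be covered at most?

8

Choosing A2, A5 covers {a, b, c, d, e, f, g, i} — 8 elements.
No choice of 2 sets does better; here h is left uncovered.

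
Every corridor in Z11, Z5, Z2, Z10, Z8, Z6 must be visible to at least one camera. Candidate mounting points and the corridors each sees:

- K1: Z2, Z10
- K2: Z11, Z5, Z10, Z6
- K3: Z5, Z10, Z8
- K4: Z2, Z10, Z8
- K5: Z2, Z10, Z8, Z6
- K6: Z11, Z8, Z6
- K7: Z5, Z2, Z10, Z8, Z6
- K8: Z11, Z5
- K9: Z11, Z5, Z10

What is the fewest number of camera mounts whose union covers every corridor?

K2, K4 together cover {Z11, Z5, Z2, Z10, Z8, Z6} — every corridor.
No single camera mount contains all 6 corridors, so 2 is optimal.

2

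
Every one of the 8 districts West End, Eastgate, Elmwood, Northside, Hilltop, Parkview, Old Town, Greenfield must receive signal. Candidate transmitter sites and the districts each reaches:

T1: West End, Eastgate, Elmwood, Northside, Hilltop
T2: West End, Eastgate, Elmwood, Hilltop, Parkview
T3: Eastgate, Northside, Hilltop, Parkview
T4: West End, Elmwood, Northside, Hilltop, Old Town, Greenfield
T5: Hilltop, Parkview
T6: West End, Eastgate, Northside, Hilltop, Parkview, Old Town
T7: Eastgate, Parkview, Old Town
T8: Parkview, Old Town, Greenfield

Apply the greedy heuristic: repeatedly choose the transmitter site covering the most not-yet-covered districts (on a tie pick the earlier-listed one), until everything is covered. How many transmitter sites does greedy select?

Pick 1: T4 covers 6 new districts (West End, Elmwood, Northside, Hilltop, Old Town, Greenfield).
Pick 2: T2 covers 2 new districts (Eastgate, Parkview).
Greedy uses 2 transmitter sites.

2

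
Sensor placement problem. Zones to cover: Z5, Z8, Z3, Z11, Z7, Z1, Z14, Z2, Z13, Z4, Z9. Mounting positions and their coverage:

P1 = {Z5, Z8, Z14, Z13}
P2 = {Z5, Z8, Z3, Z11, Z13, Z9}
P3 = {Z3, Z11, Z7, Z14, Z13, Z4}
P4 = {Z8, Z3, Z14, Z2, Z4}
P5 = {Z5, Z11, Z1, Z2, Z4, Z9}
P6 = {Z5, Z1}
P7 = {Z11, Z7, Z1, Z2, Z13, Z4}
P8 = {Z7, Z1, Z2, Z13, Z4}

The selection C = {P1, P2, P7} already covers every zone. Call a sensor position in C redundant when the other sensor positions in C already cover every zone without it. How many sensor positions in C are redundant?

0

Drop P1: Z14 uncovered — not redundant.
Drop P2: Z3, Z9 uncovered — not redundant.
Drop P7: Z7, Z1, Z2, Z4 uncovered — not redundant.
None of the sensor positions in C is redundant.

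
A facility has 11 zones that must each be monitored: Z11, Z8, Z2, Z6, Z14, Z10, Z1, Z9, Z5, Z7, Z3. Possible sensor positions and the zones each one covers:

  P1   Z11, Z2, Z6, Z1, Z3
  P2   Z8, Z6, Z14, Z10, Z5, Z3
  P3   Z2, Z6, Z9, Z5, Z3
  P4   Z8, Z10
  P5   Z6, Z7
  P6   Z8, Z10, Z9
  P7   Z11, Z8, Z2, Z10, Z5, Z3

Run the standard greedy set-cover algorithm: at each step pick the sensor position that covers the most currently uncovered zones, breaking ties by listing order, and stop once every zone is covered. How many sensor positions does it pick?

4

Pick 1: P2 covers 6 new zones (Z8, Z6, Z14, Z10, Z5, Z3).
Pick 2: P1 covers 3 new zones (Z11, Z2, Z1).
Pick 3: P3 covers 1 new zones (Z9).
Pick 4: P5 covers 1 new zones (Z7).
Greedy uses 4 sensor positions.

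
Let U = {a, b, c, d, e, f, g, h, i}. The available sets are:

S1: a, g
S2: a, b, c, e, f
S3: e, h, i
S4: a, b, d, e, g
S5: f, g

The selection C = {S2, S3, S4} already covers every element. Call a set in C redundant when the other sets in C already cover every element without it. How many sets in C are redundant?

0

Drop S2: c, f uncovered — not redundant.
Drop S3: h, i uncovered — not redundant.
Drop S4: d, g uncovered — not redundant.
None of the sets in C is redundant.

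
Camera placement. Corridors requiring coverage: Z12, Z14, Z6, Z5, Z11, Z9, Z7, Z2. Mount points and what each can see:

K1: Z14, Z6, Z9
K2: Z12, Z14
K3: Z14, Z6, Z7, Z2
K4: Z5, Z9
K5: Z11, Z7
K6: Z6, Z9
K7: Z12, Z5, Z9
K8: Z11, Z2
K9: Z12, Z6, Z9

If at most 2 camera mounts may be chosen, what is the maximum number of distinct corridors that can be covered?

7

Choosing K3, K7 covers {Z12, Z14, Z6, Z5, Z9, Z7, Z2} — 7 corridors.
No choice of 2 camera mounts does better; here Z11 is left uncovered.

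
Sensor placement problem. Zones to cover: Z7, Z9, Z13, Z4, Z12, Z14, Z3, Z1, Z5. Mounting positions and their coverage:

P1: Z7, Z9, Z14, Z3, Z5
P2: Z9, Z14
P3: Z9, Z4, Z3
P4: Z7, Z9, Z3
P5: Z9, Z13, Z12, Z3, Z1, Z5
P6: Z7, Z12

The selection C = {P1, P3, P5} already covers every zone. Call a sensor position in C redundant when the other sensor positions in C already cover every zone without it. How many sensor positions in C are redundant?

0

Drop P1: Z7, Z14 uncovered — not redundant.
Drop P3: Z4 uncovered — not redundant.
Drop P5: Z13, Z12, Z1 uncovered — not redundant.
None of the sensor positions in C is redundant.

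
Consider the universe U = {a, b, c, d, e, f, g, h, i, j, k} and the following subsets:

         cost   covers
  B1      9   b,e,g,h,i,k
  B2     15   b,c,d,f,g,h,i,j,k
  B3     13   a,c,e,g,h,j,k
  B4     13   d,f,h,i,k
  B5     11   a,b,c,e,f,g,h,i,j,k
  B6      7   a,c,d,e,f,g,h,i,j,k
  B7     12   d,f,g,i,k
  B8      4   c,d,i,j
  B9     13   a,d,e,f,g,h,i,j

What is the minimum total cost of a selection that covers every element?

15

B5, B8 cover every element at cost 11 + 4 = 15.
Any cover uses at least 2 sets; among all covering selections none totals below 15.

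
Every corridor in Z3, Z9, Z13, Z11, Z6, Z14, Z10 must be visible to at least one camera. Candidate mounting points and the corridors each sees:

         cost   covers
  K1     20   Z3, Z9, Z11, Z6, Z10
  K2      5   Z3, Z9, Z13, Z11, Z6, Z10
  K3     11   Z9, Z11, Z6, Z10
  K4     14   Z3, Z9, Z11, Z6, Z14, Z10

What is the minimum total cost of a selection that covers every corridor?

K2, K4 cover every corridor at cost 5 + 14 = 19.
Any cover uses at least 2 camera mounts; among all covering selections none totals below 19.

19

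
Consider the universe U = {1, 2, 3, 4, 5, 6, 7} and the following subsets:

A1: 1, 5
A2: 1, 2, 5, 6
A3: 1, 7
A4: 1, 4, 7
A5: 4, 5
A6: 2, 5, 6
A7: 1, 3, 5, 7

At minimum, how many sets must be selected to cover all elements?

3

A2, A4, A7 together cover {1, 2, 3, 4, 5, 6, 7} — every element.
No 2 of the 7 sets cover everything (all 21 pairs fall short), so 3 is minimum.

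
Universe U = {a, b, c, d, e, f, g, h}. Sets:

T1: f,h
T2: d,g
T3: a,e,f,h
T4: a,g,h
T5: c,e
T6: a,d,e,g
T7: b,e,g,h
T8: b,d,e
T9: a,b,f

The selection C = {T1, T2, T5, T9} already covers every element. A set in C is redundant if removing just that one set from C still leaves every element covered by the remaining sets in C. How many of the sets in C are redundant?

Drop T1: h uncovered — not redundant.
Drop T2: d, g uncovered — not redundant.
Drop T5: c, e uncovered — not redundant.
Drop T9: a, b uncovered — not redundant.
None of the sets in C is redundant.

0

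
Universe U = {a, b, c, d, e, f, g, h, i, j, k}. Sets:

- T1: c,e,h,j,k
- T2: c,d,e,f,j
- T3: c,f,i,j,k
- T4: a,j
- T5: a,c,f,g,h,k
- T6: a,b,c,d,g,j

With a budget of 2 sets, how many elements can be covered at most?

Choosing T1, T6 covers {a, b, c, d, e, g, h, j, k} — 9 elements.
No choice of 2 sets does better; here f, i are left uncovered.

9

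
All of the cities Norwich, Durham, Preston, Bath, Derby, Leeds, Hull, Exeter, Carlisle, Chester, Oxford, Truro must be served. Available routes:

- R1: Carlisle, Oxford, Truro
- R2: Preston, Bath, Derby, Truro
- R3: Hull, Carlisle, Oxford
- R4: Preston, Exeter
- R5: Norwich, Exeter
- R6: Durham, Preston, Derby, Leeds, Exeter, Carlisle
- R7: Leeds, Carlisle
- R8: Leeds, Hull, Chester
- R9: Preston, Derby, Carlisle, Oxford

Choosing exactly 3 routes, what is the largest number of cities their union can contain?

10

Choosing R1, R6, R8 covers {Durham, Preston, Derby, Leeds, Hull, Exeter, Carlisle, Chester, Oxford, Truro} — 10 cities.
No choice of 3 routes does better; here Norwich, Bath are left uncovered.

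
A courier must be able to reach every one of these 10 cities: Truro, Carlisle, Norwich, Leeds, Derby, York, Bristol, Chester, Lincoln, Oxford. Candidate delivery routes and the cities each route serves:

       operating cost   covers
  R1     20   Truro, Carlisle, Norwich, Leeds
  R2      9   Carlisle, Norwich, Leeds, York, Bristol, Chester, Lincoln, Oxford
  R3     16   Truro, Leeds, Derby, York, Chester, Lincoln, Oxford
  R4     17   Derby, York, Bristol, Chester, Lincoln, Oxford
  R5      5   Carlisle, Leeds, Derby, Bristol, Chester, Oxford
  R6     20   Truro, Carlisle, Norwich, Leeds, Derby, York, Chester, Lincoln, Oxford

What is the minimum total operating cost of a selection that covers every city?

25

R2, R3 cover every city at operating cost 9 + 16 = 25.
Any cover uses at least 2 routes; among all covering selections none totals below 25.
Greedy by coverage-per-operating cost would pick R5, R2, R3 for 30 — worse than the optimum 25.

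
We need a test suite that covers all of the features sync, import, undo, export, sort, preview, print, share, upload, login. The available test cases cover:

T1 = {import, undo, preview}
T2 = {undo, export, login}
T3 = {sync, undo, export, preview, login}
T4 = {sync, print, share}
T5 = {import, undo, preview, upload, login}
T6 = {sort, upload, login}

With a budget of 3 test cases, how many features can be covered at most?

Choosing T1, T4, T6 covers {sync, import, undo, sort, preview, print, share, upload, login} — 9 features.
No choice of 3 test cases does better; here export is left uncovered.

9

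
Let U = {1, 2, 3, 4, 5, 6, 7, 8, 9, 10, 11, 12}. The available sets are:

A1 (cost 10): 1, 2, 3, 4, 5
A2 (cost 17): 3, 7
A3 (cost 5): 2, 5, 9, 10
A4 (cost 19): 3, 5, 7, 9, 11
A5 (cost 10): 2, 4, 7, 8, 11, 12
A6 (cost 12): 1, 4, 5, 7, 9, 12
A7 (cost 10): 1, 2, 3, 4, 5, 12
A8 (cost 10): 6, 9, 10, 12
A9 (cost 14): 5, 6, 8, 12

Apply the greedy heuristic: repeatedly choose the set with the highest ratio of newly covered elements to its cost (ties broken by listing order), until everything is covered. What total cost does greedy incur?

35

Pick 1: A3 adds 4 new (2, 5, 9, 10) at cost 5 (ratio 4/5).
Pick 2: A5 adds 5 new (4, 7, 8, 11, 12) at cost 10 (ratio 5/10).
Pick 3: A1 adds 2 new (1, 3) at cost 10 (ratio 2/10).
Pick 4: A8 adds 1 new (6) at cost 10 (ratio 1/10).
Greedy total cost: 5 + 10 + 10 + 10 = 35. (The true optimum is 30, so greedy overshoots here.)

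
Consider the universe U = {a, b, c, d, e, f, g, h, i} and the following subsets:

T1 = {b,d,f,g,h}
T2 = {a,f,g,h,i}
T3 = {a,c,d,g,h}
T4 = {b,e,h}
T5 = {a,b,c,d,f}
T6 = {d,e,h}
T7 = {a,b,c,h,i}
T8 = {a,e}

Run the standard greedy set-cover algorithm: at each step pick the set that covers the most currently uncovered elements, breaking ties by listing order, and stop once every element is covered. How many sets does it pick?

Pick 1: T1 covers 5 new elements (b, d, f, g, h).
Pick 2: T7 covers 3 new elements (a, c, i).
Pick 3: T4 covers 1 new elements (e).
Greedy uses 3 sets.

3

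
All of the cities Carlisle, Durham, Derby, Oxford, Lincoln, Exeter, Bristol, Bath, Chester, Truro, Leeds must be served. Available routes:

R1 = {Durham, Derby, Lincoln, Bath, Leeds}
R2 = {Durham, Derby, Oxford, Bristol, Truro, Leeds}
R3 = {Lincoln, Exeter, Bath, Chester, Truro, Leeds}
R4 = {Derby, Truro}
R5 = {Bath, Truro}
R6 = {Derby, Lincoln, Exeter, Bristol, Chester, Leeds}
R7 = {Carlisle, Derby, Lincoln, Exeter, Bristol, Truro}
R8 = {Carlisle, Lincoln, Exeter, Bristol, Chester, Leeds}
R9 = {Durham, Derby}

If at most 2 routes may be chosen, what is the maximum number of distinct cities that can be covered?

10

Choosing R2, R3 covers {Durham, Derby, Oxford, Lincoln, Exeter, Bristol, Bath, Chester, Truro, Leeds} — 10 cities.
No choice of 2 routes does better; here Carlisle is left uncovered.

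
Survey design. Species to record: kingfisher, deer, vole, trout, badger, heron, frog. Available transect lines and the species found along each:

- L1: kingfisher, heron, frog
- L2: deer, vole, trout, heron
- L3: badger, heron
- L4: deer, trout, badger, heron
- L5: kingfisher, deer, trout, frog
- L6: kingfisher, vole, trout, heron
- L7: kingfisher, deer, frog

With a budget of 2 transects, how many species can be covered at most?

Choosing L1, L2 covers {kingfisher, deer, vole, trout, heron, frog} — 6 species.
No choice of 2 transects does better; here badger is left uncovered.

6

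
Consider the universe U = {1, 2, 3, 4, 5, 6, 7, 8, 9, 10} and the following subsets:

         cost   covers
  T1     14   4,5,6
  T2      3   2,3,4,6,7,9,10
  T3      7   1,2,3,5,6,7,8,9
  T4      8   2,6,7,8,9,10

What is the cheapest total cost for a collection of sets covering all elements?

T2, T3 cover every element at cost 3 + 7 = 10.
Any cover uses at least 2 sets; among all covering selections none totals below 10.

10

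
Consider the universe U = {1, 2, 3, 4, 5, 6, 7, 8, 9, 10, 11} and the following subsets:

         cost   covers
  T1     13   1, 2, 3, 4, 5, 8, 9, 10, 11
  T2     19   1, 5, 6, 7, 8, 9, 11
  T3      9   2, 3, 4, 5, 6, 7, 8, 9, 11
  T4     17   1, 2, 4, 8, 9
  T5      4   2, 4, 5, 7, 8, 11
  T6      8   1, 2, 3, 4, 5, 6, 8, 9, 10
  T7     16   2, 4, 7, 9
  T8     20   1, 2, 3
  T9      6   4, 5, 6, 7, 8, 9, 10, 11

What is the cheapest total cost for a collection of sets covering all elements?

12

T5, T6 cover every element at cost 4 + 8 = 12.
Any cover uses at least 2 sets; among all covering selections none totals below 12.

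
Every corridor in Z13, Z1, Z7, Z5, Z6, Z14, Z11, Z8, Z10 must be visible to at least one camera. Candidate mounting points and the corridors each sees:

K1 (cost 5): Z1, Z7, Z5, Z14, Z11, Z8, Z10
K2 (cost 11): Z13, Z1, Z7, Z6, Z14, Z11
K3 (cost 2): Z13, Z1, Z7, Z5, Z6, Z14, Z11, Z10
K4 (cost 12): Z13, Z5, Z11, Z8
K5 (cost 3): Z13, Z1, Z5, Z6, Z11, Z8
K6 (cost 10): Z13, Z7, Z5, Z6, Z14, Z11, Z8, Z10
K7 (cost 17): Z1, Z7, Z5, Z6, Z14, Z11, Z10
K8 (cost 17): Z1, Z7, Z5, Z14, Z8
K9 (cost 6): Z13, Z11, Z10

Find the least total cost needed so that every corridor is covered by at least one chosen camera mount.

5

K3, K5 cover every corridor at cost 2 + 3 = 5.
Any cover uses at least 2 camera mounts; among all covering selections none totals below 5.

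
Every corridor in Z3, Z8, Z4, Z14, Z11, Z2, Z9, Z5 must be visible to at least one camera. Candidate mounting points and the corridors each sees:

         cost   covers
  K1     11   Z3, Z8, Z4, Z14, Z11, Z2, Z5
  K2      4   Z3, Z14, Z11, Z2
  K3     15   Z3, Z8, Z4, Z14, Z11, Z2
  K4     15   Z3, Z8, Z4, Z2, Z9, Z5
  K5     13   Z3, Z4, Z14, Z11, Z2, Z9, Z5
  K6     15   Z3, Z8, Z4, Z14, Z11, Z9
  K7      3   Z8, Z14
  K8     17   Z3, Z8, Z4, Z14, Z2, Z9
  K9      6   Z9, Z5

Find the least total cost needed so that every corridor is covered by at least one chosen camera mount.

16

K5, K7 cover every corridor at cost 13 + 3 = 16.
Any cover uses at least 2 camera mounts; among all covering selections none totals below 16.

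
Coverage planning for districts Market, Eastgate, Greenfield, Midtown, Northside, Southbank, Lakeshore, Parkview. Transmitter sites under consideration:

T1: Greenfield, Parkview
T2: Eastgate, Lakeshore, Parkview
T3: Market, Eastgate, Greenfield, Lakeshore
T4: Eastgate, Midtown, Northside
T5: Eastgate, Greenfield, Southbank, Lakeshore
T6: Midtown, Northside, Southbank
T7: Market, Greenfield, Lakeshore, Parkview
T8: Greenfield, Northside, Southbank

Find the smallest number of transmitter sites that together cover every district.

3

T1, T3, T6 together cover {Market, Eastgate, Greenfield, Midtown, Northside, Southbank, Lakeshore, Parkview} — every district.
No 2 of the 8 transmitter sites cover everything (all 28 pairs fall short), so 3 is minimum.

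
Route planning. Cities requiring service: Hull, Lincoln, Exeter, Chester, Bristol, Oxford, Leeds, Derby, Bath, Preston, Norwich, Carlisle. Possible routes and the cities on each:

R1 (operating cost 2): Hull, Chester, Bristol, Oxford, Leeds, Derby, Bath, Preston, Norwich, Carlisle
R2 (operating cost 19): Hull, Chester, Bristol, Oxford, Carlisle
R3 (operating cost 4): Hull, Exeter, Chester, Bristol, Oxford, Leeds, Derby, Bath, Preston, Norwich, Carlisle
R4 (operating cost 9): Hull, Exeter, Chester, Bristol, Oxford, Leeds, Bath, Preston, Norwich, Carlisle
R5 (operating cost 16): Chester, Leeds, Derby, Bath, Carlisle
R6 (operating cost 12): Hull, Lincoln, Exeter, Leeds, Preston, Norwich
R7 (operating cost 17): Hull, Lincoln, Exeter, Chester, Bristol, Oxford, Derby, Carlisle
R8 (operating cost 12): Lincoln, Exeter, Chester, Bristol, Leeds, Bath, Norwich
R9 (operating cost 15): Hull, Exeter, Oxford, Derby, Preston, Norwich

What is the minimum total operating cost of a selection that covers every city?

R1, R6 cover every city at operating cost 2 + 12 = 14.
Any cover uses at least 2 routes; among all covering selections none totals below 14.
Greedy by coverage-per-operating cost would pick R1, R3, R6 for 18 — worse than the optimum 14.

14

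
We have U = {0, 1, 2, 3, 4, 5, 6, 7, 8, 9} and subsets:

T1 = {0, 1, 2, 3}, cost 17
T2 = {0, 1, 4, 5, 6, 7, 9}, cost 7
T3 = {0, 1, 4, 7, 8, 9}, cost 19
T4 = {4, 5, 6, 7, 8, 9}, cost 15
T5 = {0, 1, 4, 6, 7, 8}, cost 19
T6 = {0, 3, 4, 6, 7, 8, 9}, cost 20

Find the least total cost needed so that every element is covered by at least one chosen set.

T1, T4 cover every element at cost 17 + 15 = 32.
Any cover uses at least 2 sets; among all covering selections none totals below 32.

32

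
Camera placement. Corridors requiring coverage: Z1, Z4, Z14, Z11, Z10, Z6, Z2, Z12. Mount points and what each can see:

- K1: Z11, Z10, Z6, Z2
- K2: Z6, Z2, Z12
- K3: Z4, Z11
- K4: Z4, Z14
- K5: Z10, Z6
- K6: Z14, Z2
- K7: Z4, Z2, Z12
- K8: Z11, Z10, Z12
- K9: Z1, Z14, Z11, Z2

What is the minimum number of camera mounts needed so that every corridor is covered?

3

K1, K7, K9 together cover {Z1, Z4, Z14, Z11, Z10, Z6, Z2, Z12} — every corridor.
No 2 of the 9 camera mounts cover everything (all 36 pairs fall short), so 3 is minimum.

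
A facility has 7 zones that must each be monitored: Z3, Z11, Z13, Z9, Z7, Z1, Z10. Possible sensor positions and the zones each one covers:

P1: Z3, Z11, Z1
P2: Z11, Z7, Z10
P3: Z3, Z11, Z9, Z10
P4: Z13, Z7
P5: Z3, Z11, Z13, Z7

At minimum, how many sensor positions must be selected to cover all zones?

3

P1, P3, P4 together cover {Z3, Z11, Z13, Z9, Z7, Z1, Z10} — every zone.
No 2 of the 5 sensor positions cover everything (all 10 pairs fall short), so 3 is minimum.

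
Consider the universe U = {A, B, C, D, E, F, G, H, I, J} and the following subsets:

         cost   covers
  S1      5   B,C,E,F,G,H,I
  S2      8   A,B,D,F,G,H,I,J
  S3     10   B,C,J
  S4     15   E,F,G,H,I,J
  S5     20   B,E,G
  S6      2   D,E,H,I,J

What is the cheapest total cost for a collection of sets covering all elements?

13

S1, S2 cover every element at cost 5 + 8 = 13.
Any cover uses at least 2 sets; among all covering selections none totals below 13.
Greedy by coverage-per-cost would pick S6, S1, S2 for 15 — worse than the optimum 13.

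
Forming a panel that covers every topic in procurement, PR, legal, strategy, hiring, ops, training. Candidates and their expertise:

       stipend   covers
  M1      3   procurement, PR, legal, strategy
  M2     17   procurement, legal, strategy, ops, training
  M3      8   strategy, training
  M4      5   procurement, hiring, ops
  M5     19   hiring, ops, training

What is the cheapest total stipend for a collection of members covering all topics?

16

M1, M3, M4 cover every topic at stipend 3 + 8 + 5 = 16.
Any cover uses at least 2 members; among all covering selections none totals below 16.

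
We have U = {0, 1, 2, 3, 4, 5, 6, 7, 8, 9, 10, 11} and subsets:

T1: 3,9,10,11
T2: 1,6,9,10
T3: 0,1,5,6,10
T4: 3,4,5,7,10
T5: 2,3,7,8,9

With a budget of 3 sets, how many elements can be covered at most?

Choosing T1, T3, T5 covers {0, 1, 2, 3, 5, 6, 7, 8, 9, 10, 11} — 11 elements.
No choice of 3 sets does better; here 4 is left uncovered.

11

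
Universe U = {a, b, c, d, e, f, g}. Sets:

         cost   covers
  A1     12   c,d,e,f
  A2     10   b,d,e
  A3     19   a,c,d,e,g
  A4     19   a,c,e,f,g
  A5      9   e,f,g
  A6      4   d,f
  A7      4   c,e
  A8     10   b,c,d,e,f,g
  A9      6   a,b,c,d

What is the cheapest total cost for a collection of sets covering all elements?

15

A5, A9 cover every element at cost 9 + 6 = 15.
Any cover uses at least 2 sets; among all covering selections none totals below 15.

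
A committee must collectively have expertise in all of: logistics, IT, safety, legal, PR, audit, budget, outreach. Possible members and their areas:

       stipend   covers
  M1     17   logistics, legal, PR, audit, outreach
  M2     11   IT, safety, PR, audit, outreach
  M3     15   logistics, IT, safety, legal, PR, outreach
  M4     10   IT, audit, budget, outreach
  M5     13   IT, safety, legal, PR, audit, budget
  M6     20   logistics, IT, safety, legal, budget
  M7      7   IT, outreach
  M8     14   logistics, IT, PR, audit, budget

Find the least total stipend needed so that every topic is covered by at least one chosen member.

M3, M4 cover every topic at stipend 15 + 10 = 25.
Any cover uses at least 2 members; among all covering selections none totals below 25.
Greedy by coverage-per-stipend would pick M5, M7, M8 for 34 — worse than the optimum 25.

25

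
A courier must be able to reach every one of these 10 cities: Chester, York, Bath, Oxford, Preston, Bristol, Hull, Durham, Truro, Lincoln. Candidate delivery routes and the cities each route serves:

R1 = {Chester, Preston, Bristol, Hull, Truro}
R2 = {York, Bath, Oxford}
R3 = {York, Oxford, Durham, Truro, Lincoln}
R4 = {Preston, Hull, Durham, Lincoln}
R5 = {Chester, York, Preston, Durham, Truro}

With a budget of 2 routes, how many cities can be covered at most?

Choosing R1, R3 covers {Chester, York, Oxford, Preston, Bristol, Hull, Durham, Truro, Lincoln} — 9 cities.
No choice of 2 routes does better; here Bath is left uncovered.

9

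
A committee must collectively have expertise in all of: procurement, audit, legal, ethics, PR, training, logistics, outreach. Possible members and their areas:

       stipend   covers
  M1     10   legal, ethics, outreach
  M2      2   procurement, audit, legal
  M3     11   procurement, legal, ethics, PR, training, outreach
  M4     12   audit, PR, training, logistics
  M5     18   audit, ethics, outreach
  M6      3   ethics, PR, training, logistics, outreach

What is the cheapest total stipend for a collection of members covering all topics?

M2, M6 cover every topic at stipend 2 + 3 = 5.
Any cover uses at least 2 members; among all covering selections none totals below 5.

5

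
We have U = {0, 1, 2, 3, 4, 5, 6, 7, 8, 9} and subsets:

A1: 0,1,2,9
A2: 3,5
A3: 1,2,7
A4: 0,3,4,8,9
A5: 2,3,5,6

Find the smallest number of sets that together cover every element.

3

A3, A4, A5 together cover {0, 1, 2, 3, 4, 5, 6, 7, 8, 9} — every element.
No 2 of the 5 sets cover everything (all 10 pairs fall short), so 3 is minimum.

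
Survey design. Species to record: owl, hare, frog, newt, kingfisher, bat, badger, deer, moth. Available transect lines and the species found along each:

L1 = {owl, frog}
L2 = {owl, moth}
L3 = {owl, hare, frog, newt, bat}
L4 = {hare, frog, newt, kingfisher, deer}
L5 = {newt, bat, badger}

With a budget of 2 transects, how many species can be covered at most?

Choosing L2, L4 covers {owl, hare, frog, newt, kingfisher, deer, moth} — 7 species.
No choice of 2 transects does better; here bat, badger are left uncovered.

7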